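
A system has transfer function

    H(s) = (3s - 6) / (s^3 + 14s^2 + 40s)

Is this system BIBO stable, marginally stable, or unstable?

marginally stable

The denominator s^3 + 14s^2 + 40s factors as s(s + 4)(s + 10), giving poles at s = 0, -4, -10.
Since the simple pole(s) at s = 0 lie on the jω-axis with none in the right half-plane, the system is marginally stable.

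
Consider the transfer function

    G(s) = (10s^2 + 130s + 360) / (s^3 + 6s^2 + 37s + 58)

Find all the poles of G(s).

The poles are the roots of the denominator s^3 + 6s^2 + 37s + 58 = 0.
Trying s = -2: the polynomial evaluates to 0, so (s + 2) is a factor.
Dividing out leaves s^2 + 4s + 29 = 0.
The quadratic formula then gives s = -2 ± 5j.

s = -2 ± 5j, -2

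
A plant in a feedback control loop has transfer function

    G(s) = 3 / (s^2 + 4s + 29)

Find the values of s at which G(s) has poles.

s = -2 + 5j, -2 - 5j

The poles are the roots of the denominator s^2 + 4s + 29 = 0.
Using the quadratic formula: s = (-4 ± √(-100))/2 = -2 ± 5j.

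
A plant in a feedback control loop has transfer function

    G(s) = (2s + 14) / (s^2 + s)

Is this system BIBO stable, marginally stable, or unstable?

The denominator s^2 + s factors as s(s + 1), giving poles at s = 0, -1.
Since the simple pole(s) at s = 0 lie on the jω-axis with none in the right half-plane, the system is marginally stable.

marginally stable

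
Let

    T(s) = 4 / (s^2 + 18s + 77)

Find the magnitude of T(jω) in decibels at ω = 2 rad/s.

Substitute s = j2: numerator = 4, denominator = 73 + j36.
|T(j2)| = |4| / |73 + j36| = 4 / 81.394 ≈ 0.04914.
In decibels: 20·log₁₀(0.04914) ≈ -26.2 dB.

|T(j2)|_dB ≈ -26.2 dB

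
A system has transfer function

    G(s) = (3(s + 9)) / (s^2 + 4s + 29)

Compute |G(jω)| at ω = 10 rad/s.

|G(j10)| ≈ 0.4953

Substitute s = j10: numerator = 27 + j30, denominator = -71 + j40.
|G(j10)| = |27 + j30| / |-71 + j40| = 40.361 / 81.492 ≈ 0.4953.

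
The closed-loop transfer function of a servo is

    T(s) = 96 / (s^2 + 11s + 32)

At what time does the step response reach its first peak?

t_p ≈ 2.375 s

Comparing s^2 + 11s + 32 to s^2 + 2ζωₙs + ωₙ²: ωₙ = √32 ≈ 5.657 rad/s and ζ = 11/(2·√32) ≈ 0.9723.
ζωₙ = 11/2 = 5.5, so ω_d = ωₙ√(1−ζ²) = √(ωₙ² − (ζωₙ)²) = √(32 − 5.5²) = √1.75 ≈ 1.323 rad/s.
t_p = π/ω_d = π/1.323 ≈ 2.375 s.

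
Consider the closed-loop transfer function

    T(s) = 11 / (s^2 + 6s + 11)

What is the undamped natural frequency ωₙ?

ωₙ ≈ 3.317 rad/s

Compare the denominator to the standard form s^2 + 2ζωₙs + ωₙ².
ωₙ² = 11, so ωₙ = √11 ≈ 3.317 rad/s.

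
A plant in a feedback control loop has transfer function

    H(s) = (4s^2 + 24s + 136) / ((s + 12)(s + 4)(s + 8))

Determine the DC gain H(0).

Set s = 0: H(0) = (136) / (384) = 17/48.

H(0) = 17/48 ≈ 0.3542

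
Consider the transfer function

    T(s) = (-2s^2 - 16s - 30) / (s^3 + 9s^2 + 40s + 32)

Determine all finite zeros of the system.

s = -5, -3

Set the numerator to zero: -2s^2 - 16s - 30 = 0, i.e. -2·(s^2 + 8s + 15) = 0.
Factoring: (s + 5)(s + 3) = 0.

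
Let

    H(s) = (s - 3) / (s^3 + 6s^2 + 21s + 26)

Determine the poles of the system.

The poles are the roots of the denominator s^3 + 6s^2 + 21s + 26 = 0.
Trying s = -2: the polynomial evaluates to 0, so (s + 2) is a factor.
Dividing out leaves s^2 + 4s + 13 = 0.
The quadratic formula then gives s = -2 ± 3j.

s = -2 ± 3j, -2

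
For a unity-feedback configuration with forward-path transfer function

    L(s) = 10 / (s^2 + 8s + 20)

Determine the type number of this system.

The denominator has no factor of s at the origin — no free integrator — so this is a Type 0 system.

Type 0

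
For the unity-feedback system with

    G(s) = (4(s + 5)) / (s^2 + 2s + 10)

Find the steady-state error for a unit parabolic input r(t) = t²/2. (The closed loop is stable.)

G(s) has no poles at the origin.
This is a Type 0 system; Ka = lim_{s→0} s^2·G(s) = 0, so the steady-state error for a parabola input is infinite.

e_ss = ∞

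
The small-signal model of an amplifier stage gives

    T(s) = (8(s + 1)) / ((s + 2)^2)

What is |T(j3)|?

|T(j3)| ≈ 1.946

Substitute s = j3: numerator = 8 + j24, denominator = -5 + j12.
|T(j3)| = |8 + j24| / |-5 + j12| = 25.298 / 13 ≈ 1.946.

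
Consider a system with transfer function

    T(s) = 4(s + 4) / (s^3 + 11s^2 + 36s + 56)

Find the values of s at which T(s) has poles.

The poles are the roots of the denominator s^3 + 11s^2 + 36s + 56 = 0.
Trying s = -7: the polynomial evaluates to 0, so (s + 7) is a factor.
Dividing out leaves s^2 + 4s + 8 = 0.
The quadratic formula then gives s = -2 ± 2j.

s = -2 ± 2j, -7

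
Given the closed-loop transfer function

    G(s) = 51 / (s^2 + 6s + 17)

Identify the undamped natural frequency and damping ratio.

Compare the denominator to the standard form s^2 + 2ζωₙs + ωₙ².
ωₙ² = 17, so ωₙ = √17 ≈ 4.123 rad/s.
2ζωₙ = 6, so ζ = 6/(2·√17) ≈ 0.7276.
With ζ = 0.7276 the response is underdamped.

ωₙ ≈ 4.123 rad/s, ζ ≈ 0.7276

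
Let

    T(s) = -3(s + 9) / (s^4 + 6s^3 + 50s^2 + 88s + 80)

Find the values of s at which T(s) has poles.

The poles are the roots of the denominator s^4 + 6s^3 + 50s^2 + 88s + 80 = 0.
No real roots exist; factor into two real quadratics: (s^2 + 2s + 2)(s^2 + 4s + 40) = 0.
Each quadratic gives a conjugate pair via the quadratic formula.

s = -1 ± j, -2 ± 6j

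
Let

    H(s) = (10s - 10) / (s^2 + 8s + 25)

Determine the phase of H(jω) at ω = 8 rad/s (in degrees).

At s = j8: numerator = -10 + j80, denominator = -39 + j64.
∠H = ∠num − ∠den = 97.125° − (121.36°) = -24.23°.

∠H(j8) ≈ -24.23°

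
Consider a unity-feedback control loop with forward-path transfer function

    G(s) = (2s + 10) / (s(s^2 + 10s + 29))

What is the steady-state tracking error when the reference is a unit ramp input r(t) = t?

G(s) has one pole at the origin.
This is a Type 1 system. Kv = lim_{s→0} s·G(s) = 10/29.
e_ss = 1/Kv = 1/(10/29) = 29/10 ≈ 2.900.

e_ss = 2.900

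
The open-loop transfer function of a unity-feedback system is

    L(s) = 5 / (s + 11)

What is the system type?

Type 0

The denominator has no factor of s at the origin — no free integrator — so this is a Type 0 system.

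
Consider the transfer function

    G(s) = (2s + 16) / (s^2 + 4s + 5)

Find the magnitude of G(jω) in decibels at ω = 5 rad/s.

|G(j5)|_dB ≈ -3.52 dB

Substitute s = j5: numerator = 16 + j10, denominator = -20 + j20.
|G(j5)| = |16 + j10| / |-20 + j20| = 18.868 / 28.284 ≈ 0.6671.
In decibels: 20·log₁₀(0.6671) ≈ -3.52 dB.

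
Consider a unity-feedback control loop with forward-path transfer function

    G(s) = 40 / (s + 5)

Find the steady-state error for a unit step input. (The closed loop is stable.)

e_ss = 0.1111

G(s) has no poles at the origin.
This is a Type 0 system. Kp = lim_{s→0} G(s) = 40/5 = 8.
e_ss = 1/(1 + Kp) = 1/(1 + 8) = 1/9 ≈ 0.1111.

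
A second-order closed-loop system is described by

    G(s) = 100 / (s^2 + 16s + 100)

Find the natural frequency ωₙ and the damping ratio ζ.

Compare the denominator to the standard form s^2 + 2ζωₙs + ωₙ².
ωₙ² = 100, so ωₙ = 10 rad/s.
2ζωₙ = 16, so ζ = 16/(2·10) = 0.8.
With ζ = 0.8 the response is underdamped.

ωₙ = 10 rad/s, ζ = 0.8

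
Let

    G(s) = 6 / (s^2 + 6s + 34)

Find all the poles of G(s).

s = -3 ± 5j

The poles are the roots of the denominator s^2 + 6s + 34 = 0.
Using the quadratic formula: s = (-6 ± √(-100))/2 = -3 ± 5j.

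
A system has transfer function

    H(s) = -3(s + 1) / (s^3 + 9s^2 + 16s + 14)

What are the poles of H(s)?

The poles are the roots of the denominator s^3 + 9s^2 + 16s + 14 = 0.
Trying s = -7: the polynomial evaluates to 0, so (s + 7) is a factor.
Dividing out leaves s^2 + 2s + 2 = 0.
The quadratic formula then gives s = -1 ± 1j.

s = -1 + j, -1 - j, -7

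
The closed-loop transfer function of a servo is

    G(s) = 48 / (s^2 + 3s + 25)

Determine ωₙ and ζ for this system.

Compare the denominator to the standard form s^2 + 2ζωₙs + ωₙ².
ωₙ² = 25, so ωₙ = 5 rad/s.
2ζωₙ = 3, so ζ = 3/(2·5) = 0.3.
With ζ = 0.3 the response is underdamped.

ωₙ = 5 rad/s, ζ = 0.3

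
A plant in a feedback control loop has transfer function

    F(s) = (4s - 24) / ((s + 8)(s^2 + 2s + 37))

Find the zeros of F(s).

Set the numerator to zero: 4s - 24 = 0, i.e. 4·(s - 6) = 0.
So s = 6.

s = 6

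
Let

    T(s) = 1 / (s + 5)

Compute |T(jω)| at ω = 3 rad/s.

|T(j3)| ≈ 0.1715

Substitute s = j3: numerator = 1, denominator = 5 + j3.
|T(j3)| = |1| / |5 + j3| = 1 / 5.8310 ≈ 0.1715.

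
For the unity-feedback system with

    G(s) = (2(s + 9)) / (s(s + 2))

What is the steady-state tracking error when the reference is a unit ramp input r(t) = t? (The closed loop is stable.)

G(s) has one pole at the origin.
This is a Type 1 system. Kv = lim_{s→0} s·G(s) = 18/2 = 9.
e_ss = 1/Kv = 1/(9) = 1/9 ≈ 0.1111.

e_ss = 0.1111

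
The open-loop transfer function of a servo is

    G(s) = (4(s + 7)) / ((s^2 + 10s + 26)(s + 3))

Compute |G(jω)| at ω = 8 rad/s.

Substitute s = j8: numerator = 28 + j32, denominator = -754 - j64.
|G(j8)| = |28 + j32| / |-754 - j64| = 42.521 / 756.71 ≈ 0.05619.

|G(j8)| ≈ 0.05619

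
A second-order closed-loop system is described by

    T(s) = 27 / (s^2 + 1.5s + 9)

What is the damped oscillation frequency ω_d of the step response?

ω_d ≈ 2.905 rad/s

Comparing s^2 + 1.5s + 9 to s^2 + 2ζωₙs + ωₙ²: ωₙ = 3 rad/s and ζ = 1.5/(2·3) = 0.25.
ζωₙ = 1.5/2 = 0.75, so ω_d = ωₙ√(1−ζ²) = √(ωₙ² − (ζωₙ)²) = √(9 − 0.75²) = √8.4375 ≈ 2.905 rad/s.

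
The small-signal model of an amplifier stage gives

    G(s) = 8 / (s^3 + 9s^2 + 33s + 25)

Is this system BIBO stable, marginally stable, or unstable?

stable

The denominator s^3 + 9s^2 + 33s + 25 factors as (s^2 + 8s + 25)(s + 1), giving poles at s = -4 + 3j, -4 - 3j, -1.
Since all poles lie strictly in the left half-plane, the system is stable.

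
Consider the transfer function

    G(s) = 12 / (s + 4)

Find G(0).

G(0) = 3

At s = 0 each factor (s + a) contributes a and each (s^2 + bs + c) contributes c.
G(0) = 12·1 / ((4)) = 12/4 = 3.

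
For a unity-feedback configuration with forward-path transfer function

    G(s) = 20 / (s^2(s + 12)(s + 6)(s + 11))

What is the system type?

The denominator has 2 factors of s at the origin (free integrators), so this is a Type 2 system.

Type 2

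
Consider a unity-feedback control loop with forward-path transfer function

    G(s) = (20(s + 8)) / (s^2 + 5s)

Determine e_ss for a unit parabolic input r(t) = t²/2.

G(s) has one pole at the origin.
This is a Type 1 system; Ka = lim_{s→0} s^2·G(s) = 0, so the steady-state error for a parabola input is infinite.

e_ss = ∞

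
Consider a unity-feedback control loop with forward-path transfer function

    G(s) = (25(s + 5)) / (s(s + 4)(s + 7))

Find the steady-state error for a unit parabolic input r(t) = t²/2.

G(s) has one pole at the origin.
This is a Type 1 system; Ka = lim_{s→0} s^2·G(s) = 0, so the steady-state error for a parabola input is infinite.

e_ss = ∞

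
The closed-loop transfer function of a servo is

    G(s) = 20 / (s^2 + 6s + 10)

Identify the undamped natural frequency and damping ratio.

ωₙ ≈ 3.162 rad/s, ζ ≈ 0.9487

Compare the denominator to the standard form s^2 + 2ζωₙs + ωₙ².
ωₙ² = 10, so ωₙ = √10 ≈ 3.162 rad/s.
2ζωₙ = 6, so ζ = 6/(2·√10) ≈ 0.9487.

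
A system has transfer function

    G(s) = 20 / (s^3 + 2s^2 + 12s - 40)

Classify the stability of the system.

unstable

The denominator s^3 + 2s^2 + 12s - 40 factors as (s - 2)(s^2 + 4s + 20), giving poles at s = 2, -2 + 4j, -2 - 4j.
Since the pole(s) at s = 2 lie in the right half-plane, the system is unstable.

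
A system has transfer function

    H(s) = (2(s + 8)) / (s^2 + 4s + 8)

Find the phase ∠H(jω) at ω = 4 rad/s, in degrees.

At s = j4: numerator = 16 + j8, denominator = -8 + j16.
∠H = ∠num − ∠den = 26.565° − (116.57°) = -90°.

∠H(j4) ≈ -90°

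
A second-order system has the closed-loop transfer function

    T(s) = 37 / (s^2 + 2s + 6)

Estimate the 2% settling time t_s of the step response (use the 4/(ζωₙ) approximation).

t_s ≈ 4 s

Comparing s^2 + 2s + 6 to s^2 + 2ζωₙs + ωₙ²: ωₙ = √6 ≈ 2.449 rad/s and ζ = 2/(2·√6) ≈ 0.4082.
ζωₙ = 2/2 = 1, so t_s ≈ 4/(ζωₙ) = 4/1 = 4 s.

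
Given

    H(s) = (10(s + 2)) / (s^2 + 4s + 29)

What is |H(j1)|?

Substitute s = j1: numerator = 20 + j10, denominator = 28 + j4.
|H(j1)| = |20 + j10| / |28 + j4| = 22.361 / 28.284 ≈ 0.7906.

|H(j1)| ≈ 0.7906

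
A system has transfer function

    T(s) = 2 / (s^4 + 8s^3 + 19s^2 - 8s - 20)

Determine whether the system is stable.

unstable

The denominator s^4 + 8s^3 + 19s^2 - 8s - 20 factors as (s - 1)(s + 1)(s^2 + 8s + 20), giving poles at s = 1, -1, -4 ± 2j.
Since the pole(s) at s = 1 lie in the right half-plane, the system is unstable.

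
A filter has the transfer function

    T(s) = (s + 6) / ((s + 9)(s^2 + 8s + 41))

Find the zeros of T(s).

s = -6

Set the numerator to zero: s + 6 = 0.
So s = -6.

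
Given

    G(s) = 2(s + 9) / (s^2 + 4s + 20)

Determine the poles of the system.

The poles are the roots of the denominator s^2 + 4s + 20 = 0.
Using the quadratic formula: s = (-4 ± √(-64))/2 = -2 ± 4j.

s = -2 + 4j, -2 - 4j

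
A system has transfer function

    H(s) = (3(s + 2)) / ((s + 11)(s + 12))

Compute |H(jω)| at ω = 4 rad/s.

Substitute s = j4: numerator = 6 + j12, denominator = 116 + j92.
|H(j4)| = |6 + j12| / |116 + j92| = 13.416 / 148.05 ≈ 0.09062.

|H(j4)| ≈ 0.09062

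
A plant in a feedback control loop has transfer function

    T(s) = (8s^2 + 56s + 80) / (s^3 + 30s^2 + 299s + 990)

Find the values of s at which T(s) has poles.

The poles are the roots of the denominator s^3 + 30s^2 + 299s + 990 = 0.
Trying s = -10: the polynomial evaluates to 0, so (s + 10) is a factor.
Dividing out leaves s^2 + 20s + 99 = 0.
Factoring the quadratic: (s + 11)(s + 9) = 0.

s = -10, -11, -9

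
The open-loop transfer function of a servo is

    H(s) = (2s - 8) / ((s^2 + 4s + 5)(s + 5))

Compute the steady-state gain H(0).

Set s = 0: H(0) = (-8) / (25) = -8/25.

H(0) = -8/25 ≈ -0.3200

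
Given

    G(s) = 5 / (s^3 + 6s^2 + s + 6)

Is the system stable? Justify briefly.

The denominator s^3 + 6s^2 + s + 6 factors as (s^2 + 1)(s + 6), giving poles at s = ±j, -6.
Since the simple pole(s) at s = ±j lie on the jω-axis with none in the right half-plane, the system is marginally stable.

marginally stable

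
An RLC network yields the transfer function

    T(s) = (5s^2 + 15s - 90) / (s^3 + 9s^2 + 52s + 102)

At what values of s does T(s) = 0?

Set the numerator to zero: 5s^2 + 15s - 90 = 0, i.e. 5·(s^2 + 3s - 18) = 0.
Factoring: (s + 6)(s - 3) = 0.

s = -6, 3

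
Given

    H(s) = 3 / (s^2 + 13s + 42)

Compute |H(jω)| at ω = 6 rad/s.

|H(j6)| ≈ 0.03835

Substitute s = j6: numerator = 3, denominator = 6 + j78.
|H(j6)| = |3| / |6 + j78| = 3 / 78.230 ≈ 0.03835.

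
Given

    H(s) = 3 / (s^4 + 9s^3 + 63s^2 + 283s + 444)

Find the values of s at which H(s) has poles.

The poles are the roots of the denominator s^4 + 9s^3 + 63s^2 + 283s + 444 = 0.
Trying s = -4: the polynomial evaluates to 0, so (s + 4) is a factor.
Dividing out leaves s^3 + 5s^2 + 43s + 111 = 0.
This factors further as (s^2 + 2s + 37)(s + 3) = 0.

s = -1 ± 6j, -4, -3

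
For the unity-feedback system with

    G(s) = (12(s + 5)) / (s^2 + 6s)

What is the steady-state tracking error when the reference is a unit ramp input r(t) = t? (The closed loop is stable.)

G(s) has one pole at the origin.
This is a Type 1 system. Kv = lim_{s→0} s·G(s) = 60/6 = 10.
e_ss = 1/Kv = 1/(10) = 1/10 ≈ 0.1000.

e_ss = 0.1000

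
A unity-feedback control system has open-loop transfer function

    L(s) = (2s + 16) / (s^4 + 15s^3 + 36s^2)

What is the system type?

Factor s from the denominator: s^4 + 15s^3 + 36s^2 = s^2·(s^2 + 15s + 36).
There are 2 poles at the origin, so the system is Type 2.

Type 2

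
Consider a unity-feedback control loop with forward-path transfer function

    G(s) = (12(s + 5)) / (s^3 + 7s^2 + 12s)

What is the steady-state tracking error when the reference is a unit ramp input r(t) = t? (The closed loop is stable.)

G(s) has one pole at the origin.
This is a Type 1 system. Kv = lim_{s→0} s·G(s) = 60/12 = 5.
e_ss = 1/Kv = 1/(5) = 1/5 ≈ 0.2000.

e_ss = 0.2000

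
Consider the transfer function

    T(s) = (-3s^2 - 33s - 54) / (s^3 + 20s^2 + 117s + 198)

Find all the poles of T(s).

The poles are the roots of the denominator s^3 + 20s^2 + 117s + 198 = 0.
Trying s = -11: the polynomial evaluates to 0, so (s + 11) is a factor.
Dividing out leaves s^2 + 9s + 18 = 0.
Factoring the quadratic: (s + 3)(s + 6) = 0.

s = -11, -3, -6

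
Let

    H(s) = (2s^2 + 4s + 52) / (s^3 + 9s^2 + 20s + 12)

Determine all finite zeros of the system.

Set the numerator to zero: 2s^2 + 4s + 52 = 0, i.e. 2·(s^2 + 2s + 26) = 0.
Factoring: (s^2 + 2s + 26) = 0.

s = -1 ± 5j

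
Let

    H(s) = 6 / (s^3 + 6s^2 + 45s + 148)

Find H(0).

H(0) = 3/74 ≈ 0.04054

Set s = 0: H(0) = (6) / (148) = 3/74.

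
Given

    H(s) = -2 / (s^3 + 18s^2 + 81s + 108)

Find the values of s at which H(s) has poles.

The poles are the roots of the denominator s^3 + 18s^2 + 81s + 108 = 0.
Trying s = -3: the polynomial evaluates to 0, so (s + 3) is a factor.
Dividing out leaves s^2 + 15s + 36 = 0.
Factoring the quadratic: (s + 12)(s + 3) = 0.

s = -3, -12, -3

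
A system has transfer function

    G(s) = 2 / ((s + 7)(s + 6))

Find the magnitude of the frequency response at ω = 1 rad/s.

Substitute s = j1: numerator = 2, denominator = 41 + j13.
|G(j1)| = |2| / |41 + j13| = 2 / 43.012 ≈ 0.04650.

|G(j1)| ≈ 0.04650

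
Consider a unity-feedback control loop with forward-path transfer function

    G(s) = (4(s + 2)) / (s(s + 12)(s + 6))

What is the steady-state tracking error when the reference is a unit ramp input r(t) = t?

e_ss = 9

G(s) has one pole at the origin.
This is a Type 1 system. Kv = lim_{s→0} s·G(s) = 8/72 = 1/9.
e_ss = 1/Kv = 1/(1/9) = 9.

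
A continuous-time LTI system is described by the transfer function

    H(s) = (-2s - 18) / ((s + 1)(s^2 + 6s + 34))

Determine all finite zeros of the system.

Set the numerator to zero: -2s - 18 = 0, i.e. -2·(s + 9) = 0.
So s = -9.

s = -9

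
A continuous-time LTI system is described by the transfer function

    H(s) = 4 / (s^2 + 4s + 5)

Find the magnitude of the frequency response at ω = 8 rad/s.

|H(j8)| ≈ 0.05960

Substitute s = j8: numerator = 4, denominator = -59 + j32.
|H(j8)| = |4| / |-59 + j32| = 4 / 67.119 ≈ 0.05960.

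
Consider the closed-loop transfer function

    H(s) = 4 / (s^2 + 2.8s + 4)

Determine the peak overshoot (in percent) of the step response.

Comparing s^2 + 2.8s + 4 to s^2 + 2ζωₙs + ωₙ²: ωₙ = 2 rad/s and ζ = 2.8/(2·2) = 0.7.
%OS = 100·exp(−πζ/√(1−ζ²)) = 100·exp(−π·0.7/√(1−0.7²)) ≈ 4.60%.

%OS ≈ 4.60%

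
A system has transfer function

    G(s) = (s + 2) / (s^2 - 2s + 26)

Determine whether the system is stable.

unstable

The denominator s^2 - 2s + 26 factors as (s^2 - 2s + 26), giving poles at s = 1 + 5j, 1 - 5j.
Since the pole(s) at s = 1 ± 5j lie in the right half-plane, the system is unstable.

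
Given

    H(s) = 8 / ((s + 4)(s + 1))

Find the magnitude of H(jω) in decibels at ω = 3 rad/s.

Substitute s = j3: numerator = 8, denominator = -5 + j15.
|H(j3)| = |8| / |-5 + j15| = 8 / 15.811 ≈ 0.5060.
In decibels: 20·log₁₀(0.5060) ≈ -5.92 dB.

|H(j3)|_dB ≈ -5.92 dB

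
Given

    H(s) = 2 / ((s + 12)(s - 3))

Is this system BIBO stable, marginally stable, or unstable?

unstable

The poles can be read from the denominator factors: s = -12, 3.
Since the pole(s) at s = 3 lie in the right half-plane, the system is unstable.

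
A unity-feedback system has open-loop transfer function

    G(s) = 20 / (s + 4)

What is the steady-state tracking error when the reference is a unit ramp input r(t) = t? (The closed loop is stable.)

e_ss = ∞

G(s) has no poles at the origin.
This is a Type 0 system; Kv = lim_{s→0} s·G(s) = 0, so the steady-state error for a ramp input is infinite.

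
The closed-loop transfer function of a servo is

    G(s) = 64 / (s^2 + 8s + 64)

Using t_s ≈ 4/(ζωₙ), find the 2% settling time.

Comparing s^2 + 8s + 64 to s^2 + 2ζωₙs + ωₙ²: ωₙ = 8 rad/s and ζ = 8/(2·8) = 0.5.
ζωₙ = 8/2 = 4, so t_s ≈ 4/(ζωₙ) = 4/4 = 1 s.

t_s ≈ 1 s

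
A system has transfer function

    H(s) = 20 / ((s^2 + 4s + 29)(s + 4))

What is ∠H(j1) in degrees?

At s = j1: numerator = 20, denominator = 108 + j44.
∠H = ∠num − ∠den = 0° − (22.166°) = -22.17°.

∠H(j1) ≈ -22.17°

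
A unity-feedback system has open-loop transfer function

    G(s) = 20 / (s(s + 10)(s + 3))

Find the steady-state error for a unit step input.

G(s) has one pole at the origin.
This is a Type 1 system; for a step input the steady-state error is zero.

e_ss = 0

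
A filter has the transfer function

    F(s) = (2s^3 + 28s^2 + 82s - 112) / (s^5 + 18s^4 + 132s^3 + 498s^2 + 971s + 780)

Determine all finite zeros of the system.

Set the numerator to zero: 2s^3 + 28s^2 + 82s - 112 = 0, i.e. 2·(s^3 + 14s^2 + 41s - 56) = 0.
Factoring: (s - 1)(s + 7)(s + 8) = 0.

s = 1, -7, -8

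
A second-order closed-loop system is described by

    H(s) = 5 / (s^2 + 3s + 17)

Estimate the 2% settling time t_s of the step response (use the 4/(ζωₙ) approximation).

t_s ≈ 2.667 s

Comparing s^2 + 3s + 17 to s^2 + 2ζωₙs + ωₙ²: ωₙ = √17 ≈ 4.123 rad/s and ζ = 3/(2·√17) ≈ 0.3638.
ζωₙ = 3/2 = 1.5, so t_s ≈ 4/(ζωₙ) = 4/1.5 ≈ 2.667 s.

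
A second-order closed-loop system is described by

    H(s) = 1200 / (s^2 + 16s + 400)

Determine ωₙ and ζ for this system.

ωₙ = 20 rad/s, ζ = 0.4

Compare the denominator to the standard form s^2 + 2ζωₙs + ωₙ².
ωₙ² = 400, so ωₙ = 20 rad/s.
2ζωₙ = 16, so ζ = 16/(2·20) = 0.4.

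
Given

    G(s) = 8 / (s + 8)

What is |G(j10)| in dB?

|G(j10)|_dB ≈ -4.09 dB

Substitute s = j10: numerator = 8, denominator = 8 + j10.
|G(j10)| = |8| / |8 + j10| = 8 / 12.806 ≈ 0.6247.
In decibels: 20·log₁₀(0.6247) ≈ -4.09 dB.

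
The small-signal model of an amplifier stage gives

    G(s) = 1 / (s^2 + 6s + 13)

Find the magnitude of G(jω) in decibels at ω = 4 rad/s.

Substitute s = j4: numerator = 1, denominator = -3 + j24.
|G(j4)| = |1| / |-3 + j24| = 1 / 24.187 ≈ 0.04134.
In decibels: 20·log₁₀(0.04134) ≈ -27.7 dB.

|G(j4)|_dB ≈ -27.7 dB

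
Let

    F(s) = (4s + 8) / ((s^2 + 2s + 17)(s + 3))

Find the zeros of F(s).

s = -2

Set the numerator to zero: 4s + 8 = 0, i.e. 4·(s + 2) = 0.
So s = -2.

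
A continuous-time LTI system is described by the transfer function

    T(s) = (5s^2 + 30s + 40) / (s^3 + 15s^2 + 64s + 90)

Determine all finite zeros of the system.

Set the numerator to zero: 5s^2 + 30s + 40 = 0, i.e. 5·(s^2 + 6s + 8) = 0.
Factoring: (s + 4)(s + 2) = 0.

s = -4, -2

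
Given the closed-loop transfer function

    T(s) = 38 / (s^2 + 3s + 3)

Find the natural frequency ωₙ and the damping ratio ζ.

Compare the denominator to the standard form s^2 + 2ζωₙs + ωₙ².
ωₙ² = 3, so ωₙ = √3 ≈ 1.732 rad/s.
2ζωₙ = 3, so ζ = 3/(2·√3) ≈ 0.8660.

ωₙ ≈ 1.732 rad/s, ζ ≈ 0.8660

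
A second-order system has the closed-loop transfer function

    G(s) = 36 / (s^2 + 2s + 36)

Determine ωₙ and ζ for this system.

ωₙ = 6 rad/s, ζ ≈ 0.1667

Compare the denominator to the standard form s^2 + 2ζωₙs + ωₙ².
ωₙ² = 36, so ωₙ = 6 rad/s.
2ζωₙ = 2, so ζ = 2/(2·6) ≈ 0.1667.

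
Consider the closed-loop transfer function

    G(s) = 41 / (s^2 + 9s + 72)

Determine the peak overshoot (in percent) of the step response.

%OS ≈ 14.0%

Comparing s^2 + 9s + 72 to s^2 + 2ζωₙs + ωₙ²: ωₙ = √72 ≈ 8.485 rad/s and ζ = 9/(2·√72) ≈ 0.5303.
%OS = 100·exp(−πζ/√(1−ζ²)) = 100·exp(−π·0.5303/√(1−0.5303²)) ≈ 14.0%.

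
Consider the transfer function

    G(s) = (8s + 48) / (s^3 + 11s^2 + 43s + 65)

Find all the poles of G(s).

The poles are the roots of the denominator s^3 + 11s^2 + 43s + 65 = 0.
Trying s = -5: the polynomial evaluates to 0, so (s + 5) is a factor.
Dividing out leaves s^2 + 6s + 13 = 0.
The quadratic formula then gives s = -3 ± 2j.

s = -3 ± 2j, -5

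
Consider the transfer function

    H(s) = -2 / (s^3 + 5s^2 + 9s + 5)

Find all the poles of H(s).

The poles are the roots of the denominator s^3 + 5s^2 + 9s + 5 = 0.
Trying s = -1: the polynomial evaluates to 0, so (s + 1) is a factor.
Dividing out leaves s^2 + 4s + 5 = 0.
The quadratic formula then gives s = -2 ± 1j.

s = -1, -2 ± j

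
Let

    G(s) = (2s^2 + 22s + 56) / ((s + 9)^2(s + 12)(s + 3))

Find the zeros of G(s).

Set the numerator to zero: 2s^2 + 22s + 56 = 0, i.e. 2·(s^2 + 11s + 28) = 0.
Factoring: (s + 7)(s + 4) = 0.

s = -7, -4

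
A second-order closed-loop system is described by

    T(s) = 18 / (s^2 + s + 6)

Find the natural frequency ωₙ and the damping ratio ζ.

ωₙ ≈ 2.449 rad/s, ζ ≈ 0.2041

Compare the denominator to the standard form s^2 + 2ζωₙs + ωₙ².
ωₙ² = 6, so ωₙ = √6 ≈ 2.449 rad/s.
2ζωₙ = 1, so ζ = 1/(2·√6) ≈ 0.2041.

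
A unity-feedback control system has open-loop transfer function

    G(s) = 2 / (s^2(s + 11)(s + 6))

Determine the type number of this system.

The denominator has 2 factors of s at the origin (free integrators), so this is a Type 2 system.

Type 2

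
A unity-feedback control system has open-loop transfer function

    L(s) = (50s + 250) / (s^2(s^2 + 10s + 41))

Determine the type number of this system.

Type 2

The denominator has 2 factors of s at the origin (free integrators), so this is a Type 2 system.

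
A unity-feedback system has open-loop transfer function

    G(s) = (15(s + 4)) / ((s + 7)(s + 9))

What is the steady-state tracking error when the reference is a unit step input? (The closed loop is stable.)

G(s) has no poles at the origin.
This is a Type 0 system. Kp = lim_{s→0} G(s) = 60/63 = 20/21.
e_ss = 1/(1 + Kp) = 1/(1 + 20/21) = 21/41 ≈ 0.5122.

e_ss = 0.5122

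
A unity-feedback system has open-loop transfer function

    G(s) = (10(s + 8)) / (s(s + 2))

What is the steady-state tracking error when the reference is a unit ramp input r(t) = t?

G(s) has one pole at the origin.
This is a Type 1 system. Kv = lim_{s→0} s·G(s) = 80/2 = 40.
e_ss = 1/Kv = 1/(40) = 1/40 ≈ 0.02500.

e_ss = 0.02500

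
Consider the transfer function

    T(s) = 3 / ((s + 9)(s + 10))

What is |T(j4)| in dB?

Substitute s = j4: numerator = 3, denominator = 74 + j76.
|T(j4)| = |3| / |74 + j76| = 3 / 106.08 ≈ 0.02828.
In decibels: 20·log₁₀(0.02828) ≈ -31.0 dB.

|T(j4)|_dB ≈ -31.0 dB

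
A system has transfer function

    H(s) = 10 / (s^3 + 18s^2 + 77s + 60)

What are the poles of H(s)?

s = -1, -12, -5

The poles are the roots of the denominator s^3 + 18s^2 + 77s + 60 = 0.
Trying s = -1: the polynomial evaluates to 0, so (s + 1) is a factor.
Dividing out leaves s^2 + 17s + 60 = 0.
Factoring the quadratic: (s + 12)(s + 5) = 0.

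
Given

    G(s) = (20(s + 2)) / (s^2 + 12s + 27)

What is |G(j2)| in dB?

Substitute s = j2: numerator = 40 + j40, denominator = 23 + j24.
|G(j2)| = |40 + j40| / |23 + j24| = 56.569 / 33.242 ≈ 1.702.
In decibels: 20·log₁₀(1.702) ≈ 4.62 dB.

|G(j2)|_dB ≈ 4.62 dB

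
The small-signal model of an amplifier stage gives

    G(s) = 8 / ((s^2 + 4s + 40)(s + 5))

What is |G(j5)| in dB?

Substitute s = j5: numerator = 8, denominator = -25 + j175.
|G(j5)| = |8| / |-25 + j175| = 8 / 176.78 ≈ 0.04525.
In decibels: 20·log₁₀(0.04525) ≈ -26.9 dB.

|G(j5)|_dB ≈ -26.9 dB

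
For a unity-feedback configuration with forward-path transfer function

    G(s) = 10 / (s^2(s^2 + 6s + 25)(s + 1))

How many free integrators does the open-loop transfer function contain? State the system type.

The denominator has 2 factors of s at the origin (free integrators), so this is a Type 2 system.

Type 2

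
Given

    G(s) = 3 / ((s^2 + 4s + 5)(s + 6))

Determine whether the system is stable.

The poles can be read from the denominator factors: s = -2 + j, -2 - j, -6.
Since all poles lie strictly in the left half-plane, the system is stable.

stable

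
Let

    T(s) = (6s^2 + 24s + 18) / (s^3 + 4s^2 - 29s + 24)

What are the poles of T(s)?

The poles are the roots of the denominator s^3 + 4s^2 - 29s + 24 = 0.
Trying s = -8: the polynomial evaluates to 0, so (s + 8) is a factor.
Dividing out leaves s^2 - 4s + 3 = 0.
Factoring the quadratic: (s - 1)(s - 3) = 0.

s = -8, 1, 3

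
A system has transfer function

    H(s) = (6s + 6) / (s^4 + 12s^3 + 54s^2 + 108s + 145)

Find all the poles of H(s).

The poles are the roots of the denominator s^4 + 12s^3 + 54s^2 + 108s + 145 = 0.
No real roots exist; factor into two real quadratics: (s^2 + 10s + 29)(s^2 + 2s + 5) = 0.
Each quadratic gives a conjugate pair via the quadratic formula.

s = -5 ± 2j, -1 ± 2j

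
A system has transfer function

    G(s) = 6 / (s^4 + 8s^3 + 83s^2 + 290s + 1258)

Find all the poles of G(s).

s = -1 ± 6j, -3 ± 5j

The poles are the roots of the denominator s^4 + 8s^3 + 83s^2 + 290s + 1258 = 0.
No real roots exist; factor into two real quadratics: (s^2 + 2s + 37)(s^2 + 6s + 34) = 0.
Each quadratic gives a conjugate pair via the quadratic formula.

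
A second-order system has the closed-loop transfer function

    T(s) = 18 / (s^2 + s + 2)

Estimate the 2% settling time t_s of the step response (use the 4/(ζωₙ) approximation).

t_s ≈ 8 s

Comparing s^2 + s + 2 to s^2 + 2ζωₙs + ωₙ²: ωₙ = √2 ≈ 1.414 rad/s and ζ = 1/(2·√2) ≈ 0.3536.
ζωₙ = 1/2 = 0.5, so t_s ≈ 4/(ζωₙ) = 4/0.5 = 8 s.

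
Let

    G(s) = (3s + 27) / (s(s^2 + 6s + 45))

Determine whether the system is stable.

The poles can be read from the denominator factors: s = 0, -3 + 6j, -3 - 6j.
Since the simple pole(s) at s = 0 lie on the jω-axis with none in the right half-plane, the system is marginally stable.

marginally stable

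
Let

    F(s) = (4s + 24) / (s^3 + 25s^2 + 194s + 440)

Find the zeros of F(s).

Set the numerator to zero: 4s + 24 = 0, i.e. 4·(s + 6) = 0.
So s = -6.

s = -6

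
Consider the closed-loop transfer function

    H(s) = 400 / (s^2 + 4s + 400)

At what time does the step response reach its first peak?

t_p ≈ 0.1579 s

Comparing s^2 + 4s + 400 to s^2 + 2ζωₙs + ωₙ²: ωₙ = 20 rad/s and ζ = 4/(2·20) = 0.1.
ζωₙ = 4/2 = 2, so ω_d = ωₙ√(1−ζ²) = √(ωₙ² − (ζωₙ)²) = √(400 − 2²) = √396 ≈ 19.90 rad/s.
t_p = π/ω_d = π/19.90 ≈ 0.1579 s.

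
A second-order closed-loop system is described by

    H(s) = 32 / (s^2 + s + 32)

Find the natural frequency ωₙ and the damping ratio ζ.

ωₙ ≈ 5.657 rad/s, ζ ≈ 0.08839

Compare the denominator to the standard form s^2 + 2ζωₙs + ωₙ².
ωₙ² = 32, so ωₙ = √32 ≈ 5.657 rad/s.
2ζωₙ = 1, so ζ = 1/(2·√32) ≈ 0.08839.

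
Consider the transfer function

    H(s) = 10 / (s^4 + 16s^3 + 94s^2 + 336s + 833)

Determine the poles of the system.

s = -1 + 4j, -1 - 4j, -7, -7

The poles are the roots of the denominator s^4 + 16s^3 + 94s^2 + 336s + 833 = 0.
Trying s = -7: the polynomial evaluates to 0, so (s + 7) is a factor.
Dividing out leaves s^3 + 9s^2 + 31s + 119 = 0.
This factors further as (s^2 + 2s + 17)(s + 7) = 0.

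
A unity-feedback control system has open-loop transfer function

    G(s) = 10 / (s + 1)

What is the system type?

Type 0

The denominator has no factor of s at the origin — no free integrator — so this is a Type 0 system.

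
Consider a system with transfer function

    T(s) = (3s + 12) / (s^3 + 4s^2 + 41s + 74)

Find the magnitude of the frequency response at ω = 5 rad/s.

Substitute s = j5: numerator = 12 + j15, denominator = -26 + j80.
|T(j5)| = |12 + j15| / |-26 + j80| = 19.209 / 84.119 ≈ 0.2284.

|T(j5)| ≈ 0.2284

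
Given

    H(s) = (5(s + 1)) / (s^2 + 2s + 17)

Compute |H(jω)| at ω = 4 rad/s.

|H(j4)| ≈ 2.557

Substitute s = j4: numerator = 5 + j20, denominator = 1 + j8.
|H(j4)| = |5 + j20| / |1 + j8| = 20.616 / 8.0623 ≈ 2.557.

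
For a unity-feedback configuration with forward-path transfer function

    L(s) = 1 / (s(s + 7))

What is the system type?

Type 1

The denominator has 1 factor of s at the origin (free integrator), so this is a Type 1 system.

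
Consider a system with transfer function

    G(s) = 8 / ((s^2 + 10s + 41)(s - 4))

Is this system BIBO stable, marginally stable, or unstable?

The poles can be read from the denominator factors: s = -5 + 4j, -5 - 4j, 4.
Since the pole(s) at s = 4 lie in the right half-plane, the system is unstable.

unstable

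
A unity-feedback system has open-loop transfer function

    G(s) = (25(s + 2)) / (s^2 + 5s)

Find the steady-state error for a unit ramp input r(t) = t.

G(s) has one pole at the origin.
This is a Type 1 system. Kv = lim_{s→0} s·G(s) = 50/5 = 10.
e_ss = 1/Kv = 1/(10) = 1/10 ≈ 0.1000.

e_ss = 0.1000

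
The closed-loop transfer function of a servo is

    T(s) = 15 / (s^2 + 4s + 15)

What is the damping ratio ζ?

Compare the denominator to the standard form s^2 + 2ζωₙs + ωₙ².
ωₙ² = 15, so ωₙ = √15 ≈ 3.873 rad/s.
2ζωₙ = 4, so ζ = 4/(2·√15) ≈ 0.5164.

ζ ≈ 0.5164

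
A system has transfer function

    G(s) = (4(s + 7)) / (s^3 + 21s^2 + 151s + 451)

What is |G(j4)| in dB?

Substitute s = j4: numerator = 28 + j16, denominator = 115 + j540.
|G(j4)| = |28 + j16| / |115 + j540| = 32.249 / 552.11 ≈ 0.05841.
In decibels: 20·log₁₀(0.05841) ≈ -24.7 dB.

|G(j4)|_dB ≈ -24.7 dB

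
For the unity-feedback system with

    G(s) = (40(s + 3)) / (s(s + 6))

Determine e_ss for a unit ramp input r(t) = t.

e_ss = 0.05000

G(s) has one pole at the origin.
This is a Type 1 system. Kv = lim_{s→0} s·G(s) = 120/6 = 20.
e_ss = 1/Kv = 1/(20) = 1/20 ≈ 0.05000.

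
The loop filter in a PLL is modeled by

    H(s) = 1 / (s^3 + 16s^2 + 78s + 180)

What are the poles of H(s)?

The poles are the roots of the denominator s^3 + 16s^2 + 78s + 180 = 0.
Trying s = -10: the polynomial evaluates to 0, so (s + 10) is a factor.
Dividing out leaves s^2 + 6s + 18 = 0.
The quadratic formula then gives s = -3 ± 3j.

s = -10, -3 ± 3j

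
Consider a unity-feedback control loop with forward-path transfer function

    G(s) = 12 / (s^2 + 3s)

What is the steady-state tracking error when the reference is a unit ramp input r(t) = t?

G(s) has one pole at the origin.
This is a Type 1 system. Kv = lim_{s→0} s·G(s) = 12/3 = 4.
e_ss = 1/Kv = 1/(4) = 1/4 ≈ 0.2500.

e_ss = 0.2500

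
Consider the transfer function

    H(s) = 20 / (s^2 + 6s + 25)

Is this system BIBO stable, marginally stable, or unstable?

The denominator s^2 + 6s + 25 factors as (s^2 + 6s + 25), giving poles at s = -3 + 4j, -3 - 4j.
Since all poles lie strictly in the left half-plane, the system is stable.

stable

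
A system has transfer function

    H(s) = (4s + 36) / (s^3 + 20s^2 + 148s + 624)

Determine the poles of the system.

s = -4 ± 6j, -12

The poles are the roots of the denominator s^3 + 20s^2 + 148s + 624 = 0.
Trying s = -12: the polynomial evaluates to 0, so (s + 12) is a factor.
Dividing out leaves s^2 + 8s + 52 = 0.
The quadratic formula then gives s = -4 ± 6j.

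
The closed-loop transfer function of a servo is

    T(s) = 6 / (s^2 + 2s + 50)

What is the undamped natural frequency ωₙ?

Compare the denominator to the standard form s^2 + 2ζωₙs + ωₙ².
ωₙ² = 50, so ωₙ = √50 ≈ 7.071 rad/s.

ωₙ ≈ 7.071 rad/s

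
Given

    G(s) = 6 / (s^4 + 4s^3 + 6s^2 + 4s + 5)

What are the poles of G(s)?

s = ±j, -2 ± j

The poles are the roots of the denominator s^4 + 4s^3 + 6s^2 + 4s + 5 = 0.
No real roots exist; factor into two real quadratics: (s^2 + 1)(s^2 + 4s + 5) = 0.
Each quadratic gives a conjugate pair via the quadratic formula.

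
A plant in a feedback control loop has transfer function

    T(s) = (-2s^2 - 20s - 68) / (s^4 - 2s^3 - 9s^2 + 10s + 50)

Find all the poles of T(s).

s = 3 + j, 3 - j, -2 + j, -2 - j

The poles are the roots of the denominator s^4 - 2s^3 - 9s^2 + 10s + 50 = 0.
No real roots exist; factor into two real quadratics: (s^2 - 6s + 10)(s^2 + 4s + 5) = 0.
Each quadratic gives a conjugate pair via the quadratic formula.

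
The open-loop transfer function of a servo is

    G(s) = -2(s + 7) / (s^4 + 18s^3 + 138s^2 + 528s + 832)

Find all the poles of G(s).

The poles are the roots of the denominator s^4 + 18s^3 + 138s^2 + 528s + 832 = 0.
No real roots exist; factor into two real quadratics: (s^2 + 10s + 26)(s^2 + 8s + 32) = 0.
Each quadratic gives a conjugate pair via the quadratic formula.

s = -5 + j, -5 - j, -4 + 4j, -4 - 4j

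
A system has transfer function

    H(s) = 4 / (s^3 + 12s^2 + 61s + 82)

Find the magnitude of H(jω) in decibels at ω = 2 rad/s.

Substitute s = j2: numerator = 4, denominator = 34 + j114.
|H(j2)| = |4| / |34 + j114| = 4 / 118.96 ≈ 0.03362.
In decibels: 20·log₁₀(0.03362) ≈ -29.5 dB.

|H(j2)|_dB ≈ -29.5 dB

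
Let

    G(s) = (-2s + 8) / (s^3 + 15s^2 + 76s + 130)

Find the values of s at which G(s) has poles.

s = -5 + j, -5 - j, -5

The poles are the roots of the denominator s^3 + 15s^2 + 76s + 130 = 0.
Trying s = -5: the polynomial evaluates to 0, so (s + 5) is a factor.
Dividing out leaves s^2 + 10s + 26 = 0.
The quadratic formula then gives s = -5 ± 1j.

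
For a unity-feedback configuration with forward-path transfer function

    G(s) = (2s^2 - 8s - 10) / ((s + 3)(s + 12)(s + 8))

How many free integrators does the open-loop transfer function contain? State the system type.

Type 0

The denominator has no factor of s at the origin — no free integrator — so this is a Type 0 system.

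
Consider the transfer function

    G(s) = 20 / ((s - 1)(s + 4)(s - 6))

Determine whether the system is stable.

unstable

The poles can be read from the denominator factors: s = 1, -4, 6.
Since the pole(s) at s = 1, 6 lie in the right half-plane, the system is unstable.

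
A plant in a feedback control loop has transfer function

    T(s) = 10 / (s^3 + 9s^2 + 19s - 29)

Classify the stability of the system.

The denominator s^3 + 9s^2 + 19s - 29 factors as (s - 1)(s^2 + 10s + 29), giving poles at s = 1, -5 + 2j, -5 - 2j.
Since the pole(s) at s = 1 lie in the right half-plane, the system is unstable.

unstable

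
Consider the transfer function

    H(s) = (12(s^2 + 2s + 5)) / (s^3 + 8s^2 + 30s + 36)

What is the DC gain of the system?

H(0) = 5/3 ≈ 1.667

Set s = 0: H(0) = (60) / (36) = 5/3.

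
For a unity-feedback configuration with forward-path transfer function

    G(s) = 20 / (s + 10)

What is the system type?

The denominator has no factor of s at the origin — no free integrator — so this is a Type 0 system.

Type 0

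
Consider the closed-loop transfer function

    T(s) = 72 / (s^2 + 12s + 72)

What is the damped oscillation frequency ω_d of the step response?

ω_d = 6 rad/s

Comparing s^2 + 12s + 72 to s^2 + 2ζωₙs + ωₙ²: ωₙ = √72 ≈ 8.485 rad/s and ζ = 12/(2·√72) ≈ 0.7071.
ζωₙ = 12/2 = 6, so ω_d = ωₙ√(1−ζ²) = √(ωₙ² − (ζωₙ)²) = √(72 − 6²) = √36 = 6 rad/s.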